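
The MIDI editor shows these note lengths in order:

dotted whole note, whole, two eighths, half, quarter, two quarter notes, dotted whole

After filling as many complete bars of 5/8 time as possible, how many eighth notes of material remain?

4

One bar of 5/8 = 5 eighth notes.
Express everything in eighth notes: dotted whole note = 12; whole = 8; eighth = 1; eighth = 1; half = 4; quarter = 2; quarter note = 2; quarter note = 2; dotted whole = 12.
Adding: 12 + 8 + 1 + 1 + 4 + 2 + 2 + 2 + 12 = 44.
44 ÷ 5 = 8 complete bars with 4 eighth notes remaining.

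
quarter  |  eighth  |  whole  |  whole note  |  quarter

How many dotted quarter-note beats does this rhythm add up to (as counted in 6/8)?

One dotted quarter-note beat = 3 eighth notes.
In eighth notes: quarter = 2; eighth = 1; whole = 8; whole note = 8; quarter = 2.
Altogether 2 + 1 + 8 + 8 + 2 = 21.
21 ÷ 3 = 7 beats.

7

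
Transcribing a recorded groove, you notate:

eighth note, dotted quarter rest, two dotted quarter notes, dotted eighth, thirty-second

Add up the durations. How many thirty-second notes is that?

Working in thirty-second notes: eighth note = 4; dotted quarter rest = 12; dotted quarter note = 12; dotted quarter note = 12; dotted eighth = 6; thirty-second = 1.
Sum: 4 + 12 + 12 + 12 + 6 + 1 = 47 thirty-second notes.

47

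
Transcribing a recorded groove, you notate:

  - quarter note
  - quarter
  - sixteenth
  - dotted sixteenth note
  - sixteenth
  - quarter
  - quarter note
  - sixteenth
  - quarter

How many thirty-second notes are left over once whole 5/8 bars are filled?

One bar of 5/8 = 20 thirty-second notes.
Each duration in thirty-second notes: quarter note = 8; quarter = 8; sixteenth = 2; dotted sixteenth note = 3; sixteenth = 2; quarter = 8; quarter note = 8; sixteenth = 2; quarter = 8.
Altogether 8 + 8 + 2 + 3 + 2 + 8 + 8 + 2 + 8 = 49.
49 ÷ 20 = 2 complete bars with 9 thirty-second notes remaining.

9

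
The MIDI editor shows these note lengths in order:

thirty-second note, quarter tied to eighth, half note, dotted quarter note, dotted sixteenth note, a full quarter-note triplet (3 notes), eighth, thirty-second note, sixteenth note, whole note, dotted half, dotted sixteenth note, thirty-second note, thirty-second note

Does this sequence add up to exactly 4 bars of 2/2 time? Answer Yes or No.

Yes

One bar of 2/2 = 32 thirty-second notes, so 4 bars = 128.
Each duration in thirty-second notes: thirty-second note = 1; quarter tied to eighth (quarter + eighth) = 12; half note = 16; dotted quarter note = 12; dotted sixteenth note = 3; a full quarter-note triplet (3 notes) (three triplet quarters span one half) = 16; eighth = 4; thirty-second note = 1; sixteenth note = 2; whole note = 32; dotted half = 24; dotted sixteenth note = 3; thirty-second note = 1; thirty-second note = 1.
Adding: 1 + 12 + 16 + 12 + 3 + 16 + 4 + 1 + 2 + 32 + 24 + 3 + 1 + 1 = 128.
128 equals 128, so the answer is Yes.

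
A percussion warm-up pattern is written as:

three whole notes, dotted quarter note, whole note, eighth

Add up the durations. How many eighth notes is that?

36

In eighth notes: whole note = 8; whole note = 8; whole note = 8; dotted quarter note = 3; whole note = 8; eighth = 1.
Altogether 8 + 8 + 8 + 3 + 8 + 1 = 36 eighth notes.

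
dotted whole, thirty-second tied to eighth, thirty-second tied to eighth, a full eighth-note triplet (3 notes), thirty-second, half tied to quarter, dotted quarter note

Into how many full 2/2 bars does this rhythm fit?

One bar of 2/2 = 32 thirty-second notes.
In thirty-second notes: dotted whole = 48; thirty-second tied to eighth (thirty-second + eighth) = 5; thirty-second tied to eighth (thirty-second + eighth) = 5; a full eighth-note triplet (3 notes) (three triplet eighths span one quarter) = 8; thirty-second = 1; half tied to quarter (half + quarter) = 24; dotted quarter note = 12.
Altogether 48 + 5 + 5 + 8 + 1 + 24 + 12 = 103.
103 ÷ 32 = 3 complete bars with 7 left over.

3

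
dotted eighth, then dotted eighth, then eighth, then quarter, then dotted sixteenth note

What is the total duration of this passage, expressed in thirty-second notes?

27

Each duration in thirty-second notes: dotted eighth = 6; dotted eighth = 6; eighth = 4; quarter = 8; dotted sixteenth note = 3.
Sum: 6 + 6 + 4 + 8 + 3 = 27 thirty-second notes.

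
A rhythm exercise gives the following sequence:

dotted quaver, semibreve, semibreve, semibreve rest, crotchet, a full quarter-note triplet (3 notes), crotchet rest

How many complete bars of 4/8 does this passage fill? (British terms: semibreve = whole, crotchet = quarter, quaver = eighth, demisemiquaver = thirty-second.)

One bar of 4/8 = 8 sixteenth notes.
Each duration in sixteenth notes: dotted quaver = 3; semibreve = 16; semibreve = 16; semibreve rest = 16; crotchet = 4; a full quarter-note triplet (3 notes) (three triplet quarters span one half) = 8; crotchet rest = 4.
Sum: 3 + 16 + 16 + 16 + 4 + 8 + 4 = 67.
67 ÷ 8 = 8 complete bars with 3 left over.

8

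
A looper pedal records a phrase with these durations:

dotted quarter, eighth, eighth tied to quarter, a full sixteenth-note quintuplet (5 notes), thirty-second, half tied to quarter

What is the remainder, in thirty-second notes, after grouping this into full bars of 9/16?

One bar of 9/16 = 18 thirty-second notes.
Convert each value to thirty-second notes: dotted quarter = 12; eighth = 4; eighth tied to quarter (eighth + quarter) = 12; a full sixteenth-note quintuplet (5 notes) (five quintuplet sixteenths span one quarter) = 8; thirty-second = 1; half tied to quarter (half + quarter) = 24.
Altogether 12 + 4 + 12 + 8 + 1 + 24 = 61.
61 ÷ 18 = 3 complete bars with 7 thirty-second notes remaining.

7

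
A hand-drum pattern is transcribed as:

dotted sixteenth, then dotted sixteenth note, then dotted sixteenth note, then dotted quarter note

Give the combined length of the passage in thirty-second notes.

Each duration in thirty-second notes: dotted sixteenth = 3; dotted sixteenth note = 3; dotted sixteenth note = 3; dotted quarter note = 12.
Altogether 3 + 3 + 3 + 12 = 21 thirty-second notes.

21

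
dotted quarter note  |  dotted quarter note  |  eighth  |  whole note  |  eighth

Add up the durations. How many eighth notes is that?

16

Express everything in eighth notes: dotted quarter note = 3; dotted quarter note = 3; eighth = 1; whole note = 8; eighth = 1.
Total: 3 + 3 + 1 + 8 + 1 = 16 eighth notes.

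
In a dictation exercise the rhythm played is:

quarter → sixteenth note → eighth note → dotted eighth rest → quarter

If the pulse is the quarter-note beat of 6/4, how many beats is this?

3.5

One quarter-note beat = 4 sixteenth notes.
Express everything in sixteenth notes: quarter = 4; sixteenth note = 1; eighth note = 2; dotted eighth rest = 3; quarter = 4.
Sum: 4 + 1 + 2 + 3 + 4 = 14.
14 ÷ 4 = 3.5 beats.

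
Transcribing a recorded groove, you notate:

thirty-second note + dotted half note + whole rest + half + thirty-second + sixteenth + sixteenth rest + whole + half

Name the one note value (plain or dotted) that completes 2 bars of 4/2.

2 bars of 4/2 = 128 thirty-second notes.
Each duration in thirty-second notes: thirty-second note = 1; dotted half note = 24; whole rest = 32; half = 16; thirty-second = 1; sixteenth = 2; sixteenth rest = 2; whole = 32; half = 16.
Total: 1 + 24 + 32 + 16 + 1 + 2 + 2 + 32 + 16 = 126.
Remaining: 128 − 126 = 2 thirty-second notes, which is a sixteenth note.

sixteenth note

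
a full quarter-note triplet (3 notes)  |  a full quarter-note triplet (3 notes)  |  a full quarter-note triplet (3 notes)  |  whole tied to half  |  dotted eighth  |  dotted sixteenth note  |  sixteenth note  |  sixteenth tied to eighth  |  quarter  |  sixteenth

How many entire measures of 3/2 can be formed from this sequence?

One bar of 3/2 = 48 thirty-second notes.
Each duration in thirty-second notes: a full quarter-note triplet (3 notes) (three triplet quarters span one half) = 16; a full quarter-note triplet (3 notes) (three triplet quarters span one half) = 16; a full quarter-note triplet (3 notes) (three triplet quarters span one half) = 16; whole tied to half (whole + half) = 48; dotted eighth = 6; dotted sixteenth note = 3; sixteenth note = 2; sixteenth tied to eighth (sixteenth + eighth) = 6; quarter = 8; sixteenth = 2.
Total: 16 + 16 + 16 + 48 + 6 + 3 + 2 + 6 + 8 + 2 = 123.
123 ÷ 48 = 2 complete bars with 27 left over.

2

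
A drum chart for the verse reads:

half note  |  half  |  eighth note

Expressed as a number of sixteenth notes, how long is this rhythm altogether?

18

Each duration in sixteenth notes: half note = 8; half = 8; eighth note = 2.
Altogether 8 + 8 + 2 = 18 sixteenth notes.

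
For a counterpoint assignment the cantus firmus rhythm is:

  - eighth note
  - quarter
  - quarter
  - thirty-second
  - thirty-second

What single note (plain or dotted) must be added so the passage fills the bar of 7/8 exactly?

The bar of 7/8 = 28 thirty-second notes.
Convert each value to thirty-second notes: eighth note = 4; quarter = 8; quarter = 8; thirty-second = 1; thirty-second = 1.
Total: 4 + 8 + 8 + 1 + 1 = 22.
Remaining: 28 − 22 = 6 thirty-second notes, which is a dotted eighth note.

dotted eighth note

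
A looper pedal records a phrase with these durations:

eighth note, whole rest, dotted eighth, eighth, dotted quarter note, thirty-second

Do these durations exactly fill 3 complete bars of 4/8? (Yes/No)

One bar of 4/8 = 16 thirty-second notes, so 3 bars = 48.
Working in thirty-second notes: eighth note = 4; whole rest = 32; dotted eighth = 6; eighth = 4; dotted quarter note = 12; thirty-second = 1.
Adding: 4 + 32 + 6 + 4 + 12 + 1 = 59.
59 exceeds 48, so the answer is No.

No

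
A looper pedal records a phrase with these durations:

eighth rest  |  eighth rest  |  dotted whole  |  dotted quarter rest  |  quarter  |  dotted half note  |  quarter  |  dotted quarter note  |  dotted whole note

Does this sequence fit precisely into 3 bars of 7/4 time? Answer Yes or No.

Yes

One bar of 7/4 = 14 eighth notes, so 3 bars = 42.
Each duration in eighth notes: eighth rest = 1; eighth rest = 1; dotted whole = 12; dotted quarter rest = 3; quarter = 2; dotted half note = 6; quarter = 2; dotted quarter note = 3; dotted whole note = 12.
Altogether 1 + 1 + 12 + 3 + 2 + 6 + 2 + 3 + 12 = 42.
42 equals 42, so the answer is Yes.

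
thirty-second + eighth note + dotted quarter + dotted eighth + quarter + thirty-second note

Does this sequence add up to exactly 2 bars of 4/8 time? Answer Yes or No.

One bar of 4/8 = 16 thirty-second notes, so 2 bars = 32.
Working in thirty-second notes: thirty-second = 1; eighth note = 4; dotted quarter = 12; dotted eighth = 6; quarter = 8; thirty-second note = 1.
Total: 1 + 4 + 12 + 6 + 8 + 1 = 32.
32 equals 32, so the answer is Yes.

Yes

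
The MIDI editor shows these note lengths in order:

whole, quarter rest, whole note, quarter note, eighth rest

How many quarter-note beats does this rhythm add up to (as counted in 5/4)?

One quarter-note beat = 2 eighth notes.
In eighth notes: whole = 8; quarter rest = 2; whole note = 8; quarter note = 2; eighth rest = 1.
Adding: 8 + 2 + 8 + 2 + 1 = 21.
21 ÷ 2 = 10.5 beats.

10.5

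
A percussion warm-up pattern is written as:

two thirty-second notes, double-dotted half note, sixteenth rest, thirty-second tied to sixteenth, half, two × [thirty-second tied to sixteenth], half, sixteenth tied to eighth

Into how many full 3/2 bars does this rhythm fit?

1

One bar of 3/2 = 48 thirty-second notes.
Convert each value to thirty-second notes: thirty-second note = 1; thirty-second note = 1; double-dotted half note = 28; sixteenth rest = 2; thirty-second tied to sixteenth (thirty-second + sixteenth) = 3; half = 16; thirty-second tied to sixteenth (thirty-second + sixteenth) = 3; thirty-second tied to sixteenth (thirty-second + sixteenth) = 3; half = 16; sixteenth tied to eighth (sixteenth + eighth) = 6.
Total: 1 + 1 + 28 + 2 + 3 + 16 + 3 + 3 + 16 + 6 = 79.
79 ÷ 48 = 1 complete bar with 31 left over.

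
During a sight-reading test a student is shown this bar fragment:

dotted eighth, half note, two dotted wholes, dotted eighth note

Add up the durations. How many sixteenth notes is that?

62

Convert each value to sixteenth notes: dotted eighth = 3; half note = 8; dotted whole = 24; dotted whole = 24; dotted eighth note = 3.
Adding: 3 + 8 + 24 + 24 + 3 = 62 sixteenth notes.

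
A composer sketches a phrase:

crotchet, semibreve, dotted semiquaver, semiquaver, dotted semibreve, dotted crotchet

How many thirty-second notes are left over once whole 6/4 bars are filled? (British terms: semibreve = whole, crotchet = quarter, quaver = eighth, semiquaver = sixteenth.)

9

One bar of 6/4 = 48 thirty-second notes.
Each duration in thirty-second notes: crotchet = 8; semibreve = 32; dotted semiquaver = 3; semiquaver = 2; dotted semibreve = 48; dotted crotchet = 12.
Altogether 8 + 32 + 3 + 2 + 48 + 12 = 105.
105 ÷ 48 = 2 complete bars with 9 thirty-second notes remaining.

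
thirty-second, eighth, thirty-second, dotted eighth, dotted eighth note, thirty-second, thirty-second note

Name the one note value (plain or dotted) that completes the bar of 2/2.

The bar of 2/2 = 32 thirty-second notes.
Convert each value to thirty-second notes: thirty-second = 1; eighth = 4; thirty-second = 1; dotted eighth = 6; dotted eighth note = 6; thirty-second = 1; thirty-second note = 1.
Altogether 1 + 4 + 1 + 6 + 6 + 1 + 1 = 20.
Remaining: 32 − 20 = 12 thirty-second notes, which is a dotted quarter note.

dotted quarter note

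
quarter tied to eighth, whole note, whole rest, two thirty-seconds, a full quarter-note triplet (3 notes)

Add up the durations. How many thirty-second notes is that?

94

Convert each value to thirty-second notes: quarter tied to eighth (quarter + eighth) = 12; whole note = 32; whole rest = 32; thirty-second = 1; thirty-second = 1; a full quarter-note triplet (3 notes) (three triplet quarters span one half) = 16.
Total: 12 + 32 + 32 + 1 + 1 + 16 = 94 thirty-second notes.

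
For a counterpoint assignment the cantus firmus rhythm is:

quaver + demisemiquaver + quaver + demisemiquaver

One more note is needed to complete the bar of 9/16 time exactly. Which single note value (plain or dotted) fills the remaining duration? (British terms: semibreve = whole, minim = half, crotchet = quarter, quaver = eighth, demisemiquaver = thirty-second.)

quarter note

The bar of 9/16 = 18 thirty-second notes.
Convert each value to thirty-second notes: quaver = 4; demisemiquaver = 1; quaver = 4; demisemiquaver = 1.
Altogether 4 + 1 + 4 + 1 = 10.
Remaining: 18 − 10 = 8 thirty-second notes, which is a quarter note.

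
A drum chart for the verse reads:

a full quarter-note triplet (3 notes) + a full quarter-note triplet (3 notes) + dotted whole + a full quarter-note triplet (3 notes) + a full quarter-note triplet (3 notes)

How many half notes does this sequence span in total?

7

Each duration in half notes: a full quarter-note triplet (3 notes) (three triplet quarters span one half) = 1; a full quarter-note triplet (3 notes) (three triplet quarters span one half) = 1; dotted whole = 3; a full quarter-note triplet (3 notes) (three triplet quarters span one half) = 1; a full quarter-note triplet (3 notes) (three triplet quarters span one half) = 1.
Total: 1 + 1 + 3 + 1 + 1 = 7 half notes.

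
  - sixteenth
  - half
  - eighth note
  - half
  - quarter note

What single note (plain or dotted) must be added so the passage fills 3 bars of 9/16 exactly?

3 bars of 9/16 = 27 sixteenth notes.
Each duration in sixteenth notes: sixteenth = 1; half = 8; eighth note = 2; half = 8; quarter note = 4.
Altogether 1 + 8 + 2 + 8 + 4 = 23.
Remaining: 27 − 23 = 4 sixteenth notes, which is a quarter note.

quarter note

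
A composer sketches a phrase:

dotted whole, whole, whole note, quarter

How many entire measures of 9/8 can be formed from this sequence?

3

One bar of 9/8 = 9 eighth notes.
Convert each value to eighth notes: dotted whole = 12; whole = 8; whole note = 8; quarter = 2.
Adding: 12 + 8 + 8 + 2 = 30.
30 ÷ 9 = 3 complete bars with 3 left over.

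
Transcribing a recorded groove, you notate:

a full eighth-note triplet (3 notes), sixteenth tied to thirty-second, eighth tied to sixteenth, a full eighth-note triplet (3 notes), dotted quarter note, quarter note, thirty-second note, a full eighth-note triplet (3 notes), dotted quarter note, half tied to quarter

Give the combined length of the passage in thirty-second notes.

90

In thirty-second notes: a full eighth-note triplet (3 notes) (three triplet eighths span one quarter) = 8; sixteenth tied to thirty-second (sixteenth + thirty-second) = 3; eighth tied to sixteenth (eighth + sixteenth) = 6; a full eighth-note triplet (3 notes) (three triplet eighths span one quarter) = 8; dotted quarter note = 12; quarter note = 8; thirty-second note = 1; a full eighth-note triplet (3 notes) (three triplet eighths span one quarter) = 8; dotted quarter note = 12; half tied to quarter (half + quarter) = 24.
Altogether 8 + 3 + 6 + 8 + 12 + 8 + 1 + 8 + 12 + 24 = 90 thirty-second notes.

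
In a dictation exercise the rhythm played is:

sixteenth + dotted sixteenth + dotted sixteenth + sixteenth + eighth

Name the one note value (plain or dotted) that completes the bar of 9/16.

The bar of 9/16 = 18 thirty-second notes.
Convert each value to thirty-second notes: sixteenth = 2; dotted sixteenth = 3; dotted sixteenth = 3; sixteenth = 2; eighth = 4.
Sum: 2 + 3 + 3 + 2 + 4 = 14.
Remaining: 18 − 14 = 4 thirty-second notes, which is a eighth note.

eighth note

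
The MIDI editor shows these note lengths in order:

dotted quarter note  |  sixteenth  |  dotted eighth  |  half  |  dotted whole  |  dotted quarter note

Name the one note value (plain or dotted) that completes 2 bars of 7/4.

2 bars of 7/4 = 56 sixteenth notes.
Each duration in sixteenth notes: dotted quarter note = 6; sixteenth = 1; dotted eighth = 3; half = 8; dotted whole = 24; dotted quarter note = 6.
Altogether 6 + 1 + 3 + 8 + 24 + 6 = 48.
Remaining: 56 − 48 = 8 sixteenth notes, which is a half note.

half note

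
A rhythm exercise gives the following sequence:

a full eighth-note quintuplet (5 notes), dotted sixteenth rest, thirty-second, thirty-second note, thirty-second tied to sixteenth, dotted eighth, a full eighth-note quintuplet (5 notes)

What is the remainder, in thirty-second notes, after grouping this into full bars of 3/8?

10

One bar of 3/8 = 12 thirty-second notes.
In thirty-second notes: a full eighth-note quintuplet (5 notes) (five quintuplet eighths span one half) = 16; dotted sixteenth rest = 3; thirty-second = 1; thirty-second note = 1; thirty-second tied to sixteenth (thirty-second + sixteenth) = 3; dotted eighth = 6; a full eighth-note quintuplet (5 notes) (five quintuplet eighths span one half) = 16.
Altogether 16 + 3 + 1 + 1 + 3 + 6 + 16 = 46.
46 ÷ 12 = 3 complete bars with 10 thirty-second notes remaining.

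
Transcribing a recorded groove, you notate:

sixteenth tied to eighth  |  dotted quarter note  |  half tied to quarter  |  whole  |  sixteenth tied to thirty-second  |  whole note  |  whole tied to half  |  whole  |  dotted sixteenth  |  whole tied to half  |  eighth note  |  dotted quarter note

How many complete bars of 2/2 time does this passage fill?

One bar of 2/2 = 32 thirty-second notes.
Express everything in thirty-second notes: sixteenth tied to eighth (sixteenth + eighth) = 6; dotted quarter note = 12; half tied to quarter (half + quarter) = 24; whole = 32; sixteenth tied to thirty-second (sixteenth + thirty-second) = 3; whole note = 32; whole tied to half (whole + half) = 48; whole = 32; dotted sixteenth = 3; whole tied to half (whole + half) = 48; eighth note = 4; dotted quarter note = 12.
Sum: 6 + 12 + 24 + 32 + 3 + 32 + 48 + 32 + 3 + 48 + 4 + 12 = 256.
256 ÷ 32 = 8 complete bars with 0 left over.

8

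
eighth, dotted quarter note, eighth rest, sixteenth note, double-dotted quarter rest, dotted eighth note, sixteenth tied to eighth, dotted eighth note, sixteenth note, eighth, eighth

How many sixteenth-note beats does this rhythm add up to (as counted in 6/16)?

32

One sixteenth-note beat = 2 thirty-second notes.
Working in thirty-second notes: eighth = 4; dotted quarter note = 12; eighth rest = 4; sixteenth note = 2; double-dotted quarter rest = 14; dotted eighth note = 6; sixteenth tied to eighth (sixteenth + eighth) = 6; dotted eighth note = 6; sixteenth note = 2; eighth = 4; eighth = 4.
Altogether 4 + 12 + 4 + 2 + 14 + 6 + 6 + 6 + 2 + 4 + 4 = 64.
64 ÷ 2 = 32 beats.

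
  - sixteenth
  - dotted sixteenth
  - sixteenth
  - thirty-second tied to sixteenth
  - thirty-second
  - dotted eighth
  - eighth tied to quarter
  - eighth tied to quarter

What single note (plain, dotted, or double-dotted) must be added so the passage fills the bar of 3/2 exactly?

double-dotted eighth note

The bar of 3/2 = 48 thirty-second notes.
Convert each value to thirty-second notes: sixteenth = 2; dotted sixteenth = 3; sixteenth = 2; thirty-second tied to sixteenth (thirty-second + sixteenth) = 3; thirty-second = 1; dotted eighth = 6; eighth tied to quarter (eighth + quarter) = 12; eighth tied to quarter (eighth + quarter) = 12.
Total: 2 + 3 + 2 + 3 + 1 + 6 + 12 + 12 = 41.
Remaining: 48 − 41 = 7 thirty-second notes, which is a double-dotted eighth note.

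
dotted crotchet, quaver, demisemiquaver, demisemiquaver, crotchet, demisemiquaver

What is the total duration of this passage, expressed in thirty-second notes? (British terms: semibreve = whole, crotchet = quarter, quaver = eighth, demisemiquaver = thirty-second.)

Working in thirty-second notes: dotted crotchet = 12; quaver = 4; demisemiquaver = 1; demisemiquaver = 1; crotchet = 8; demisemiquaver = 1.
Altogether 12 + 4 + 1 + 1 + 8 + 1 = 27 thirty-second notes.

27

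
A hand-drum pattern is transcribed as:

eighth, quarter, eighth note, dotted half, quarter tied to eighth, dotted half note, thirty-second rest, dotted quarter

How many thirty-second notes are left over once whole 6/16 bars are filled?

5

One bar of 6/16 = 12 thirty-second notes.
In thirty-second notes: eighth = 4; quarter = 8; eighth note = 4; dotted half = 24; quarter tied to eighth (quarter + eighth) = 12; dotted half note = 24; thirty-second rest = 1; dotted quarter = 12.
Altogether 4 + 8 + 4 + 24 + 12 + 24 + 1 + 12 = 89.
89 ÷ 12 = 7 complete bars with 5 thirty-second notes remaining.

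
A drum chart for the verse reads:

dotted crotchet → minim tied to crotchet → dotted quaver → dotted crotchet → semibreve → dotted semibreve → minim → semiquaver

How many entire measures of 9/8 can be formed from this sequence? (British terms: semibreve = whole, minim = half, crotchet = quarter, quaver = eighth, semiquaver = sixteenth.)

One bar of 9/8 = 18 sixteenth notes.
Express everything in sixteenth notes: dotted crotchet = 6; minim tied to crotchet (minim + crotchet) = 12; dotted quaver = 3; dotted crotchet = 6; semibreve = 16; dotted semibreve = 24; minim = 8; semiquaver = 1.
Altogether 6 + 12 + 3 + 6 + 16 + 24 + 8 + 1 = 76.
76 ÷ 18 = 4 complete bars with 4 left over.

4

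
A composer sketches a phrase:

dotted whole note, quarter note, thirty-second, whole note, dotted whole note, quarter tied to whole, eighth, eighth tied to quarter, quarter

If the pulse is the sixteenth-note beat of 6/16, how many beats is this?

One sixteenth-note beat = 2 thirty-second notes.
In thirty-second notes: dotted whole note = 48; quarter note = 8; thirty-second = 1; whole note = 32; dotted whole note = 48; quarter tied to whole (quarter + whole) = 40; eighth = 4; eighth tied to quarter (eighth + quarter) = 12; quarter = 8.
Altogether 48 + 8 + 1 + 32 + 48 + 40 + 4 + 12 + 8 = 201.
201 ÷ 2 = 100.5 beats.

100.5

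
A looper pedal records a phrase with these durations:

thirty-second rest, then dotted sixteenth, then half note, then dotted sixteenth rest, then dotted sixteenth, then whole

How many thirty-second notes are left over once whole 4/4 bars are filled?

One bar of 4/4 = 32 thirty-second notes.
Express everything in thirty-second notes: thirty-second rest = 1; dotted sixteenth = 3; half note = 16; dotted sixteenth rest = 3; dotted sixteenth = 3; whole = 32.
Sum: 1 + 3 + 16 + 3 + 3 + 32 = 58.
58 ÷ 32 = 1 complete bar with 26 thirty-second notes remaining.

26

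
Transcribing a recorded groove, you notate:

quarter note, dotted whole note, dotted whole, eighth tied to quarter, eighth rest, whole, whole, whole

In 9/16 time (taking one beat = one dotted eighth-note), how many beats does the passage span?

36

One dotted eighth-note beat = 3 sixteenth notes.
Working in sixteenth notes: quarter note = 4; dotted whole note = 24; dotted whole = 24; eighth tied to quarter (eighth + quarter) = 6; eighth rest = 2; whole = 16; whole = 16; whole = 16.
Adding: 4 + 24 + 24 + 6 + 2 + 16 + 16 + 16 = 108.
108 ÷ 3 = 36 beats.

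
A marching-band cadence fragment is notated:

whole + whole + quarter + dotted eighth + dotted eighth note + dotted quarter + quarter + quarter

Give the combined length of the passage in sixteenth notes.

56

Each duration in sixteenth notes: whole = 16; whole = 16; quarter = 4; dotted eighth = 3; dotted eighth note = 3; dotted quarter = 6; quarter = 4; quarter = 4.
Sum: 16 + 16 + 4 + 3 + 3 + 6 + 4 + 4 = 56 sixteenth notes.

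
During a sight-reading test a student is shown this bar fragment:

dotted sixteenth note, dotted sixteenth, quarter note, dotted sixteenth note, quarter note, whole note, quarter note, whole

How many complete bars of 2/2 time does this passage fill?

3

One bar of 2/2 = 32 thirty-second notes.
Each duration in thirty-second notes: dotted sixteenth note = 3; dotted sixteenth = 3; quarter note = 8; dotted sixteenth note = 3; quarter note = 8; whole note = 32; quarter note = 8; whole = 32.
Altogether 3 + 3 + 8 + 3 + 8 + 32 + 8 + 32 = 97.
97 ÷ 32 = 3 complete bars with 1 left over.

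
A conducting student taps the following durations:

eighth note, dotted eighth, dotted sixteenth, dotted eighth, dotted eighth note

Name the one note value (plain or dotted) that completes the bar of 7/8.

The bar of 7/8 = 28 thirty-second notes.
Working in thirty-second notes: eighth note = 4; dotted eighth = 6; dotted sixteenth = 3; dotted eighth = 6; dotted eighth note = 6.
Altogether 4 + 6 + 3 + 6 + 6 = 25.
Remaining: 28 − 25 = 3 thirty-second notes, which is a dotted sixteenth note.

dotted sixteenth note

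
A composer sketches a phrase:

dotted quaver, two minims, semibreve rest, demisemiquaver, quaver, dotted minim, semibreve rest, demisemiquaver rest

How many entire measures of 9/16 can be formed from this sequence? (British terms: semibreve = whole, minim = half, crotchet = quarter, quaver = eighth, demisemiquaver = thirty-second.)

7

One bar of 9/16 = 18 thirty-second notes.
Express everything in thirty-second notes: dotted quaver = 6; minim = 16; minim = 16; semibreve rest = 32; demisemiquaver = 1; quaver = 4; dotted minim = 24; semibreve rest = 32; demisemiquaver rest = 1.
Altogether 6 + 16 + 16 + 32 + 1 + 4 + 24 + 32 + 1 = 132.
132 ÷ 18 = 7 complete bars with 6 left over.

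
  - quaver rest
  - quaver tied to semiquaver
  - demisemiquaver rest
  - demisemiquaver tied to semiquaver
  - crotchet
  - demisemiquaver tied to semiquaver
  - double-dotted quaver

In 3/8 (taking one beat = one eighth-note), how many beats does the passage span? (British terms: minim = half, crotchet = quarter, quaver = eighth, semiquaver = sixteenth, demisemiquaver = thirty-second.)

8

One eighth-note beat = 4 thirty-second notes.
Working in thirty-second notes: quaver rest = 4; quaver tied to semiquaver (quaver + semiquaver) = 6; demisemiquaver rest = 1; demisemiquaver tied to semiquaver (demisemiquaver + semiquaver) = 3; crotchet = 8; demisemiquaver tied to semiquaver (demisemiquaver + semiquaver) = 3; double-dotted quaver = 7.
Altogether 4 + 6 + 1 + 3 + 8 + 3 + 7 = 32.
32 ÷ 4 = 8 beats.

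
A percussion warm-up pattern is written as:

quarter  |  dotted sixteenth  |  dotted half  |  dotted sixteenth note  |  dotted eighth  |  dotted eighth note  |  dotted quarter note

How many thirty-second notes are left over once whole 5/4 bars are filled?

22

One bar of 5/4 = 40 thirty-second notes.
Express everything in thirty-second notes: quarter = 8; dotted sixteenth = 3; dotted half = 24; dotted sixteenth note = 3; dotted eighth = 6; dotted eighth note = 6; dotted quarter note = 12.
Altogether 8 + 3 + 24 + 3 + 6 + 6 + 12 = 62.
62 ÷ 40 = 1 complete bar with 22 thirty-second notes remaining.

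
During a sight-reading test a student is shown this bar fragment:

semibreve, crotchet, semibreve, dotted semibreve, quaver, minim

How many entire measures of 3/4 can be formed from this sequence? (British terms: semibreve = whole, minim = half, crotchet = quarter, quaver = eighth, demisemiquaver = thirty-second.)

5

One bar of 3/4 = 6 eighth notes.
Working in eighth notes: semibreve = 8; crotchet = 2; semibreve = 8; dotted semibreve = 12; quaver = 1; minim = 4.
Sum: 8 + 2 + 8 + 12 + 1 + 4 = 35.
35 ÷ 6 = 5 complete bars with 5 left over.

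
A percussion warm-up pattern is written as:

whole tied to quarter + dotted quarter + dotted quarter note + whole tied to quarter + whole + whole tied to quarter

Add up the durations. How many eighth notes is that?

44

Each duration in eighth notes: whole tied to quarter (whole + quarter) = 10; dotted quarter = 3; dotted quarter note = 3; whole tied to quarter (whole + quarter) = 10; whole = 8; whole tied to quarter (whole + quarter) = 10.
Total: 10 + 3 + 3 + 10 + 8 + 10 = 44 eighth notes.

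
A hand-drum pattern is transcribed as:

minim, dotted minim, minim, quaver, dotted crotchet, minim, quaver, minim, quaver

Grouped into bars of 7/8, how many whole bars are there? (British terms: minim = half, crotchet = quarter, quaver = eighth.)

One bar of 7/8 = 7 eighth notes.
Convert each value to eighth notes: minim = 4; dotted minim = 6; minim = 4; quaver = 1; dotted crotchet = 3; minim = 4; quaver = 1; minim = 4; quaver = 1.
Sum: 4 + 6 + 4 + 1 + 3 + 4 + 1 + 4 + 1 = 28.
28 ÷ 7 = 4 complete bars with 0 left over.

4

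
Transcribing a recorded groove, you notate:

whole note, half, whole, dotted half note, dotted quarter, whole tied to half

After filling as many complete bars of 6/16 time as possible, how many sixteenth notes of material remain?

4

One bar of 6/16 = 3 eighth notes.
Each duration in eighth notes: whole note = 8; half = 4; whole = 8; dotted half note = 6; dotted quarter = 3; whole tied to half (whole + half) = 12.
Adding: 8 + 4 + 8 + 6 + 3 + 12 = 41.
41 ÷ 3 = 13 complete bars with 2 eighth notes remaining = 4 sixteenth notes.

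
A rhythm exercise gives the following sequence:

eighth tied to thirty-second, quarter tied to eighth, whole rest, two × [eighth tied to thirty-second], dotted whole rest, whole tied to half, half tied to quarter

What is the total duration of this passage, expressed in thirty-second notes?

179

Working in thirty-second notes: eighth tied to thirty-second (eighth + thirty-second) = 5; quarter tied to eighth (quarter + eighth) = 12; whole rest = 32; eighth tied to thirty-second (eighth + thirty-second) = 5; eighth tied to thirty-second (eighth + thirty-second) = 5; dotted whole rest = 48; whole tied to half (whole + half) = 48; half tied to quarter (half + quarter) = 24.
Adding: 5 + 12 + 32 + 5 + 5 + 48 + 48 + 24 = 179 thirty-second notes.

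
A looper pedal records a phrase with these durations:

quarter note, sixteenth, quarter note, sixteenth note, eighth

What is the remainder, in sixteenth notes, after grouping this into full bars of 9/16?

3

One bar of 9/16 = 9 sixteenth notes.
Working in sixteenth notes: quarter note = 4; sixteenth = 1; quarter note = 4; sixteenth note = 1; eighth = 2.
Adding: 4 + 1 + 4 + 1 + 2 = 12.
12 ÷ 9 = 1 complete bar with 3 sixteenth notes remaining.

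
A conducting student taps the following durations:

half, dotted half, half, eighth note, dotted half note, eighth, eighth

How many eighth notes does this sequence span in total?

Each duration in eighth notes: half = 4; dotted half = 6; half = 4; eighth note = 1; dotted half note = 6; eighth = 1; eighth = 1.
Total: 4 + 6 + 4 + 1 + 6 + 1 + 1 = 23 eighth notes.

23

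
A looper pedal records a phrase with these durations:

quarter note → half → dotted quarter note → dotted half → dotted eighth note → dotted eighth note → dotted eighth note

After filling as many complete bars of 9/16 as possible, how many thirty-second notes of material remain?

One bar of 9/16 = 9 sixteenth notes.
Each duration in sixteenth notes: quarter note = 4; half = 8; dotted quarter note = 6; dotted half = 12; dotted eighth note = 3; dotted eighth note = 3; dotted eighth note = 3.
Sum: 4 + 8 + 6 + 12 + 3 + 3 + 3 = 39.
39 ÷ 9 = 4 complete bars with 3 sixteenth notes remaining = 6 thirty-second notes.

6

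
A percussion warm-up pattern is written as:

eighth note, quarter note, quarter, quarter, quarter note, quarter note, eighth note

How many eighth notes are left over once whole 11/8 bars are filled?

One bar of 11/8 = 11 eighth notes.
In eighth notes: eighth note = 1; quarter note = 2; quarter = 2; quarter = 2; quarter note = 2; quarter note = 2; eighth note = 1.
Total: 1 + 2 + 2 + 2 + 2 + 2 + 1 = 12.
12 ÷ 11 = 1 complete bar with 1 eighth note remaining.

1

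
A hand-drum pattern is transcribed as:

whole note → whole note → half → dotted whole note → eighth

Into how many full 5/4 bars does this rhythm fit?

One bar of 5/4 = 10 eighth notes.
In eighth notes: whole note = 8; whole note = 8; half = 4; dotted whole note = 12; eighth = 1.
Adding: 8 + 8 + 4 + 12 + 1 = 33.
33 ÷ 10 = 3 complete bars with 3 left over.

3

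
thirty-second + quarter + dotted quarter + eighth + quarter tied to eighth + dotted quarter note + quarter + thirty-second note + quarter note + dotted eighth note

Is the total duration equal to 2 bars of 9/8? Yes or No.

Yes

One bar of 9/8 = 36 thirty-second notes, so 2 bars = 72.
In thirty-second notes: thirty-second = 1; quarter = 8; dotted quarter = 12; eighth = 4; quarter tied to eighth (quarter + eighth) = 12; dotted quarter note = 12; quarter = 8; thirty-second note = 1; quarter note = 8; dotted eighth note = 6.
Adding: 1 + 8 + 12 + 4 + 12 + 12 + 8 + 1 + 8 + 6 = 72.
72 equals 72, so the answer is Yes.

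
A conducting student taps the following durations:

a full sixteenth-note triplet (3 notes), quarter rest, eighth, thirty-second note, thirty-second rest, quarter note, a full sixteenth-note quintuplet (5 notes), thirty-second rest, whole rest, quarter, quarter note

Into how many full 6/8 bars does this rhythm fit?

One bar of 6/8 = 24 thirty-second notes.
Convert each value to thirty-second notes: a full sixteenth-note triplet (3 notes) (three triplet sixteenths span one eighth) = 4; quarter rest = 8; eighth = 4; thirty-second note = 1; thirty-second rest = 1; quarter note = 8; a full sixteenth-note quintuplet (5 notes) (five quintuplet sixteenths span one quarter) = 8; thirty-second rest = 1; whole rest = 32; quarter = 8; quarter note = 8.
Sum: 4 + 8 + 4 + 1 + 1 + 8 + 8 + 1 + 32 + 8 + 8 = 83.
83 ÷ 24 = 3 complete bars with 11 left over.

3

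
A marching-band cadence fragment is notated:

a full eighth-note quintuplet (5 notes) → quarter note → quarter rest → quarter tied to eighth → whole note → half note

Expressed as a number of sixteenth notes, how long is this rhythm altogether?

Working in sixteenth notes: a full eighth-note quintuplet (5 notes) (five quintuplet eighths span one half) = 8; quarter note = 4; quarter rest = 4; quarter tied to eighth (quarter + eighth) = 6; whole note = 16; half note = 8.
Adding: 8 + 4 + 4 + 6 + 16 + 8 = 46 sixteenth notes.

46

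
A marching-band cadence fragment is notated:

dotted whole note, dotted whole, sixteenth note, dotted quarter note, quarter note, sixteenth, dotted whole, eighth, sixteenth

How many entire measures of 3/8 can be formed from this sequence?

14

One bar of 3/8 = 6 sixteenth notes.
Express everything in sixteenth notes: dotted whole note = 24; dotted whole = 24; sixteenth note = 1; dotted quarter note = 6; quarter note = 4; sixteenth = 1; dotted whole = 24; eighth = 2; sixteenth = 1.
Adding: 24 + 24 + 1 + 6 + 4 + 1 + 24 + 2 + 1 = 87.
87 ÷ 6 = 14 complete bars with 3 left over.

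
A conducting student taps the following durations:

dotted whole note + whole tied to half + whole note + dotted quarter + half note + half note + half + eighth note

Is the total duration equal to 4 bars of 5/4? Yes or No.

One bar of 5/4 = 10 eighth notes, so 4 bars = 40.
Convert each value to eighth notes: dotted whole note = 12; whole tied to half (whole + half) = 12; whole note = 8; dotted quarter = 3; half note = 4; half note = 4; half = 4; eighth note = 1.
Total: 12 + 12 + 8 + 3 + 4 + 4 + 4 + 1 = 48.
48 exceeds 40, so the answer is No.

No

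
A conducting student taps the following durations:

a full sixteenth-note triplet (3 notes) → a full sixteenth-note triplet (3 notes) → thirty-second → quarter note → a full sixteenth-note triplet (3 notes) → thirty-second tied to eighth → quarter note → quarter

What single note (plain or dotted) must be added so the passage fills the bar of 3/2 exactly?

The bar of 3/2 = 48 thirty-second notes.
Each duration in thirty-second notes: a full sixteenth-note triplet (3 notes) (three triplet sixteenths span one eighth) = 4; a full sixteenth-note triplet (3 notes) (three triplet sixteenths span one eighth) = 4; thirty-second = 1; quarter note = 8; a full sixteenth-note triplet (3 notes) (three triplet sixteenths span one eighth) = 4; thirty-second tied to eighth (thirty-second + eighth) = 5; quarter note = 8; quarter = 8.
Adding: 4 + 4 + 1 + 8 + 4 + 5 + 8 + 8 = 42.
Remaining: 48 − 42 = 6 thirty-second notes, which is a dotted eighth note.

dotted eighth note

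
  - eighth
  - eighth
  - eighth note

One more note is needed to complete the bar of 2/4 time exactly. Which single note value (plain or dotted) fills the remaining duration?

The bar of 2/4 = 4 eighth notes.
Convert each value to eighth notes: eighth = 1; eighth = 1; eighth note = 1.
Altogether 1 + 1 + 1 = 3.
Remaining: 4 − 3 = 1 eighth note, which is a eighth note.

eighth note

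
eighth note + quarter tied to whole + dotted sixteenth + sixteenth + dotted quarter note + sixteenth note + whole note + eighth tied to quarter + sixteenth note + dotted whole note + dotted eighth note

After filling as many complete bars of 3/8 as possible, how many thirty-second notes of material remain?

7

One bar of 3/8 = 12 thirty-second notes.
Convert each value to thirty-second notes: eighth note = 4; quarter tied to whole (quarter + whole) = 40; dotted sixteenth = 3; sixteenth = 2; dotted quarter note = 12; sixteenth note = 2; whole note = 32; eighth tied to quarter (eighth + quarter) = 12; sixteenth note = 2; dotted whole note = 48; dotted eighth note = 6.
Total: 4 + 40 + 3 + 2 + 12 + 2 + 32 + 12 + 2 + 48 + 6 = 163.
163 ÷ 12 = 13 complete bars with 7 thirty-second notes remaining.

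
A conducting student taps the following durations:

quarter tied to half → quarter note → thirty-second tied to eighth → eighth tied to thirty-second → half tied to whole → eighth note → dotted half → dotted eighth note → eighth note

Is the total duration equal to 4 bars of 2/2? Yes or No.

One bar of 2/2 = 32 thirty-second notes, so 4 bars = 128.
Working in thirty-second notes: quarter tied to half (quarter + half) = 24; quarter note = 8; thirty-second tied to eighth (thirty-second + eighth) = 5; eighth tied to thirty-second (eighth + thirty-second) = 5; half tied to whole (half + whole) = 48; eighth note = 4; dotted half = 24; dotted eighth note = 6; eighth note = 4.
Altogether 24 + 8 + 5 + 5 + 48 + 4 + 24 + 6 + 4 = 128.
128 equals 128, so the answer is Yes.

Yes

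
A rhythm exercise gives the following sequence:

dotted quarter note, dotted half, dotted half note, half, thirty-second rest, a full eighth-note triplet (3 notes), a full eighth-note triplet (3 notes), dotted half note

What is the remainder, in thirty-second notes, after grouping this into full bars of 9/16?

One bar of 9/16 = 18 thirty-second notes.
Each duration in thirty-second notes: dotted quarter note = 12; dotted half = 24; dotted half note = 24; half = 16; thirty-second rest = 1; a full eighth-note triplet (3 notes) (three triplet eighths span one quarter) = 8; a full eighth-note triplet (3 notes) (three triplet eighths span one quarter) = 8; dotted half note = 24.
Adding: 12 + 24 + 24 + 16 + 1 + 8 + 8 + 24 = 117.
117 ÷ 18 = 6 complete bars with 9 thirty-second notes remaining.

9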